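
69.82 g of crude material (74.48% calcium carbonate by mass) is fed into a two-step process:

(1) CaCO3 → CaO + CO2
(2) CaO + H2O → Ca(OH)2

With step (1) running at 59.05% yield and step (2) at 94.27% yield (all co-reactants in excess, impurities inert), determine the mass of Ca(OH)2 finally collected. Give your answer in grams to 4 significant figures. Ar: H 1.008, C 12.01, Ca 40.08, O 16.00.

21.43 g

Pure CaCO3 = 69.82 × 0.7448 = 52.002 g.
M(CaCO3) = 40.08 + 12.01 + 3(16.00) = 100.09 g/mol.
M(Ca(OH)2) = 40.08 + 2(16.00) + 2(1.008) = 74.096 g/mol.
n(CaCO3) = 52.002 / 100.09 = 0.51955 mol.
Step 1 (CaCO3:CaO = 1:1): theoretical n(CaO) = 0.51955 mol; at 59.05% yield, n(CaO) = 0.30680 mol.
Step 2 (CaO:Ca(OH)2 = 1:1): theoretical n(Ca(OH)2) = 0.30680 mol, so theoretical mass = 0.30680 × 74.096 = 22.732 g.
At 94.27% yield, actual mass of Ca(OH)2 = 22.732 × 0.9427 = 21.430 g.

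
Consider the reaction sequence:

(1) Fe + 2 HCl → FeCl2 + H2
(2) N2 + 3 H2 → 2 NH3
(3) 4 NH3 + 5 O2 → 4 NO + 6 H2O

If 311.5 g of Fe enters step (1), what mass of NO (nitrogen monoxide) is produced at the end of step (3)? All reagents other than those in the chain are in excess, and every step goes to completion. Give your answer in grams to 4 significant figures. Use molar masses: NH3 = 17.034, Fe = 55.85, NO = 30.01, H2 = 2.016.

111.6 g

n(Fe) = 311.5 / 55.85 = 5.5774 mol.
Reaction (1): Fe→H2 ratio 1:1 ⇒ n(H2) = 5.5774 mol.
Reaction (2): H2→NH3 ratio 3:2 ⇒ n(NH3) = 3.7183 mol.
Reaction (3): NH3→NO ratio 4:4 ⇒ n(NO) = 3.7183 mol.
Mass of NO = 3.7183 × 30.01 = 111.59 g.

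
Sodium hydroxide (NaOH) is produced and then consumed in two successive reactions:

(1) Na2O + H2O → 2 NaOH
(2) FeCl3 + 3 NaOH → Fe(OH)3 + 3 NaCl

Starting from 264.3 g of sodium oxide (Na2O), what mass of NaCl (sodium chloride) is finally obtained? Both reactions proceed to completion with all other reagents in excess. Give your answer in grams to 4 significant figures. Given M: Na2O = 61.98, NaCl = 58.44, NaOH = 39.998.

498.4 g

n(Na2O) = 264.30 / 61.98 = 4.2643 mol.
Step 1 gives a 1:2 ratio of Na2O to NaOH, so n(NaOH) = 8.5286 mol.
In step 2 the NaOH:NaCl ratio is 3:3, so n(NaCl) = 8.5286 mol.
Mass of NaCl = 8.5286 × 58.44 = 498.41 g.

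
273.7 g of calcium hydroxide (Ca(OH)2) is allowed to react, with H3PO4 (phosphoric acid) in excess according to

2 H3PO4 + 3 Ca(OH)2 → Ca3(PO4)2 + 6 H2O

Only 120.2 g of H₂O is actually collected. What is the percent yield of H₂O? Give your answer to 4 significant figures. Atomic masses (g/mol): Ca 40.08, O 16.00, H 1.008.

M(Ca(OH)2) = 40.08 + 2(16.00) + 2(1.008) = 74.096 g/mol.
M(H2O) = 2(1.008) + 16.00 = 18.016 g/mol.
n(Ca(OH)2) = 273.70 g / 74.096 g/mol = 3.6939 mol.
From the equation the Ca(OH)2:H2O mole ratio is 3:6, so n(H2O) = 3.6939 × 6/3 = 7.3877 mol.
Mass of H2O = 7.3877 mol × 18.016 g/mol = 133.10 g.
This is the theoretical yield. Percent yield = 120.2 g / 133.10 g × 100% = 90.310%.

90.31 %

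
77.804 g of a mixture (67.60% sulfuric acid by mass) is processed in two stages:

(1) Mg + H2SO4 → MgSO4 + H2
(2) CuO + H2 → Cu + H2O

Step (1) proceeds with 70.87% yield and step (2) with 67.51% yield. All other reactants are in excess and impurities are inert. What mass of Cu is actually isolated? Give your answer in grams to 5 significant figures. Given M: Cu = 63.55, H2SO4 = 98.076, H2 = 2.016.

Pure H2SO4 = 77.804 × 0.6760 = 52.5955 g.
n(H2SO4) = 52.5955 / 98.076 = 0.536273 mol.
Step 1 (H2SO4:H2 = 1:1): theoretical n(H2) = 0.536273 mol; at 70.87% yield, n(H2) = 0.380057 mol.
Step 2 (H2:Cu = 1:1): theoretical n(Cu) = 0.380057 mol, so theoretical mass = 0.380057 × 63.55 = 24.1526 g.
At 67.51% yield, actual mass of Cu = 24.1526 × 0.6751 = 16.3054 g.

16.305 g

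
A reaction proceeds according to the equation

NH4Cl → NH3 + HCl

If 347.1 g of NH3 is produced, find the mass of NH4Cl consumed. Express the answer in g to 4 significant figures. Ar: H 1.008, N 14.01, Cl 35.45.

M(NH3) = 14.01 + 3(1.008) = 17.034 g/mol.
M(NH4Cl) = 14.01 + 4(1.008) + 35.45 = 53.492 g/mol.
n(NH3) = 347.10 g / 17.034 g/mol = 20.377 mol.
From the equation the NH3:NH4Cl mole ratio is 1:1, so n(NH4Cl) = 20.377 × 1/1 = 20.377 mol.
Mass of NH4Cl = 20.377 mol × 53.492 g/mol = 1090.0 g.

1090 g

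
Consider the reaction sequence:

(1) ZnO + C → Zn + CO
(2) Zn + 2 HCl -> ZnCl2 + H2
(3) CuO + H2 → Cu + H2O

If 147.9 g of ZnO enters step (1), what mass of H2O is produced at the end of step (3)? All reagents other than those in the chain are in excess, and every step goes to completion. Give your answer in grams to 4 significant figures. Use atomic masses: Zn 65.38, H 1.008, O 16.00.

32.74 g

M(ZnO) = 65.38 + 16.00 = 81.38 g/mol.
M(H2O) = 2(1.008) + 16.00 = 18.016 g/mol.
n(ZnO) = 147.9 / 81.38 = 1.8174 mol.
Reaction (1): ZnO→Zn ratio 1:1 ⇒ n(Zn) = 1.8174 mol.
Reaction (2): Zn→H2 ratio 1:1 ⇒ n(H2) = 1.8174 mol.
Reaction (3): H2→H2O ratio 1:1 ⇒ n(H2O) = 1.8174 mol.
Mass of H2O = 1.8174 × 18.016 = 32.742 g.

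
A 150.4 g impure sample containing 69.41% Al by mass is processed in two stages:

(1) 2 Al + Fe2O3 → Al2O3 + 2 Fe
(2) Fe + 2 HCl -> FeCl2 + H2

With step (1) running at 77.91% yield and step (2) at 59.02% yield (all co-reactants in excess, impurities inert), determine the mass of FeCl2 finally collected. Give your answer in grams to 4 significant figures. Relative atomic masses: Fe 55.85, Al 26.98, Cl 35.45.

Pure Al = 150.4 × 0.6941 = 104.39 g.
M(Al) = 26.98 g/mol.
M(FeCl2) = 55.85 + 2(35.45) = 126.75 g/mol.
n(Al) = 104.39 / 26.98 = 3.8693 mol.
Step 1 (Al:Fe = 2:2): theoretical n(Fe) = 3.8693 mol; at 77.91% yield, n(Fe) = 3.0145 mol.
Step 2 (Fe:FeCl2 = 1:1): theoretical n(FeCl2) = 3.0145 mol, so theoretical mass = 3.0145 × 126.75 = 382.09 g.
At 59.02% yield, actual mass of FeCl2 = 382.09 × 0.5902 = 225.51 g.

225.5 g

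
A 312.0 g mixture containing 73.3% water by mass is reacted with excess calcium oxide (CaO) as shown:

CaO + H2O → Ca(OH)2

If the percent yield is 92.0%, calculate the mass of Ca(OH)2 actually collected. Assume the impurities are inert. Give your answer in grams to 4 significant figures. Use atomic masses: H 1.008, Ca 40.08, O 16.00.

865.3 g

Pure H2O available = 312.0 g × 0.733 = 228.70 g.
M(H2O) = 2(1.008) + 16.00 = 18.016 g/mol.
M(Ca(OH)2) = 40.08 + 2(16.00) + 2(1.008) = 74.096 g/mol.
n(H2O) = 228.70 g / 18.016 g/mol = 12.694 mol.
From the equation the H2O:Ca(OH)2 mole ratio is 1:1, so n(Ca(OH)2) = 12.694 × 1/1 = 12.694 mol.
Mass of Ca(OH)2 = 12.694 mol × 74.096 g/mol = 940.58 g.
Actual mass collected = 940.58 g × 0.920 = 865.33 g.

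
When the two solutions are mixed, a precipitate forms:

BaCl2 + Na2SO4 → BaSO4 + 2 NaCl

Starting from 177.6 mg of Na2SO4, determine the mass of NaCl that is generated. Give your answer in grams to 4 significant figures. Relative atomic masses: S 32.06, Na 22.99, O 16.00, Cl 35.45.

0.1461 g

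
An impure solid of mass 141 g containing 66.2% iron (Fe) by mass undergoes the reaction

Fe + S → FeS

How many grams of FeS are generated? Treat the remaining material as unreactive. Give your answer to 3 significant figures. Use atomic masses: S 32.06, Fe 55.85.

147 g

Mass of pure Fe = 141 g × 0.662 = 93.34 g.
M(Fe) = 55.85 g/mol.
M(FeS) = 55.85 + 32.06 = 87.91 g/mol.
n(Fe) = 93.34 g / 55.85 g/mol = 1.671 mol.
From the equation the Fe:FeS mole ratio is 1:1, so n(FeS) = 1.671 × 1/1 = 1.671 mol.
Mass of FeS = 1.671 mol × 87.91 g/mol = 146.9 g.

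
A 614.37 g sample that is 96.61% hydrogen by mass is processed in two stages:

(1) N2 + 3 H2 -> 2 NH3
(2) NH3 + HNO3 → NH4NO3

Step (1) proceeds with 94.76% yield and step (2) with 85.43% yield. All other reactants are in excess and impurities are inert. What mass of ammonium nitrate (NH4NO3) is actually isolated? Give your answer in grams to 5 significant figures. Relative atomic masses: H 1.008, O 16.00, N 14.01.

Pure H2 = 614.37 × 0.9661 = 593.543 g.
M(H2) = 2(1.008) = 2.016 g/mol.
M(NH4NO3) = 2(14.01) + 4(1.008) + 3(16.00) = 80.052 g/mol.
n(H2) = 593.543 / 2.016 = 294.416 mol.
Step 1 (H2:NH3 = 3:2): theoretical n(NH3) = 196.277 mol; at 94.76% yield, n(NH3) = 185.992 mol.
Step 2 (NH3:NH4NO3 = 1:1): theoretical n(NH4NO3) = 185.992 mol, so theoretical mass = 185.992 × 80.052 = 14889.1 g.
At 85.43% yield, actual mass of NH4NO3 = 14889.1 × 0.8543 = 12719.7 g.

12720 g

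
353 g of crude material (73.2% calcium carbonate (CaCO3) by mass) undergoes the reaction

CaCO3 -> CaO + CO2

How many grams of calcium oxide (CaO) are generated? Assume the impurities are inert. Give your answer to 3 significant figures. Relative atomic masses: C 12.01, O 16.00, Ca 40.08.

145 g

Mass of pure CaCO3 = 353 g × 0.732 = 258.4 g.
M(CaCO3) = 40.08 + 12.01 + 3(16.00) = 100.09 g/mol.
M(CaO) = 40.08 + 16.00 = 56.08 g/mol.
n(CaCO3) = 258.4 g / 100.09 g/mol = 2.582 mol.
From the equation the CaCO3:CaO mole ratio is 1:1, so n(CaO) = 2.582 × 1/1 = 2.582 mol.
Mass of CaO = 2.582 mol × 56.08 g/mol = 144.8 g.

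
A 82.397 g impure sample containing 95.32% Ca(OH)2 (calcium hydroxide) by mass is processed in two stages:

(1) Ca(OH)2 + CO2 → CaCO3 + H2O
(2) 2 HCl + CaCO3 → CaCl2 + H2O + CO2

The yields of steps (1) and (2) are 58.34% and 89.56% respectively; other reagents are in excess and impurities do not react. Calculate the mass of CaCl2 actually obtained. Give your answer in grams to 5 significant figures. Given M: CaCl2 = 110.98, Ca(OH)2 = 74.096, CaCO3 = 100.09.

61.465 g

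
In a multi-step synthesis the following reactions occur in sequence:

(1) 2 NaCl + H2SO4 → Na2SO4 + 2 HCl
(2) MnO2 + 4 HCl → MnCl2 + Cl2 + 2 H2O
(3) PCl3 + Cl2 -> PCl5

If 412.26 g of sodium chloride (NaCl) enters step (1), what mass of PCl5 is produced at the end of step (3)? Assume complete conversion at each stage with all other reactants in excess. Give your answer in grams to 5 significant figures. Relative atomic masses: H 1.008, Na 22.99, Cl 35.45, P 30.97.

367.22 g

M(NaCl) = 22.99 + 35.45 = 58.44 g/mol.
M(PCl5) = 30.97 + 5(35.45) = 208.22 g/mol.
n(NaCl) = 412.26 / 58.44 = 7.05441 mol.
Reaction (1): NaCl→HCl ratio 2:2 ⇒ n(HCl) = 7.05441 mol.
Reaction (2): HCl→Cl2 ratio 4:1 ⇒ n(Cl2) = 1.76360 mol.
Reaction (3): Cl2→PCl5 ratio 1:1 ⇒ n(PCl5) = 1.76360 mol.
Mass of PCl5 = 1.76360 × 208.22 = 367.218 g.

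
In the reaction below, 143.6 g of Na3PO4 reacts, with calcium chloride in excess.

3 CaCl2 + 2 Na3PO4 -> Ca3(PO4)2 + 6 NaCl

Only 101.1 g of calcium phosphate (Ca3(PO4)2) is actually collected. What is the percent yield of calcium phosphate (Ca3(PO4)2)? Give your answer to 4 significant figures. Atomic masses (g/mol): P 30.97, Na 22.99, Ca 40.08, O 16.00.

74.42 %

M(Na3PO4) = 3(22.99) + 30.97 + 4(16.00) = 163.94 g/mol.
M(Ca3(PO4)2) = 3(40.08) + 2(30.97) + 8(16.00) = 310.18 g/mol.
n(Na3PO4) = 143.60 g / 163.94 g/mol = 0.87593 mol.
From the equation the Na3PO4:Ca3(PO4)2 mole ratio is 2:1, so n(Ca3(PO4)2) = 0.87593 × 1/2 = 0.43797 mol.
Mass of Ca3(PO4)2 = 0.43797 mol × 310.18 g/mol = 135.85 g.
This is the theoretical yield. Percent yield = 101.1 g / 135.85 g × 100% = 74.421%.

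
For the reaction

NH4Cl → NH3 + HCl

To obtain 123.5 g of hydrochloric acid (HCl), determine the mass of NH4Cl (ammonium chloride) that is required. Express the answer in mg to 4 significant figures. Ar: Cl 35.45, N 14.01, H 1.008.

181200 mg

M(HCl) = 1.008 + 35.45 = 36.458 g/mol.
M(NH4Cl) = 14.01 + 4(1.008) + 35.45 = 53.492 g/mol.
n(HCl) = 123.50 g / 36.458 g/mol = 3.3875 mol.
From the equation the HCl:NH4Cl mole ratio is 1:1, so n(NH4Cl) = 3.3875 × 1/1 = 3.3875 mol.
Mass of NH4Cl = 3.3875 mol × 53.492 g/mol = 181.20 g.
Converting to mg: 181.20 g = 181200 mg.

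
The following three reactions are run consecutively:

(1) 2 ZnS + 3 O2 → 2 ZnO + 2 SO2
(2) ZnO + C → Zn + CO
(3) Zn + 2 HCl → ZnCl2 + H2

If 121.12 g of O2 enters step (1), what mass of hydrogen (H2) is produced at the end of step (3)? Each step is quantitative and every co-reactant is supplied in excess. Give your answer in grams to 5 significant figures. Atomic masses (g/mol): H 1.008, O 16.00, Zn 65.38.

M(O2) = 2(16.00) = 32.00 g/mol.
M(H2) = 2(1.008) = 2.016 g/mol.
n(O2) = 121.12 / 32.00 = 3.78500 mol.
Reaction (1): O2→ZnO ratio 3:2 ⇒ n(ZnO) = 2.52333 mol.
Reaction (2): ZnO→Zn ratio 1:1 ⇒ n(Zn) = 2.52333 mol.
Reaction (3): Zn→H2 ratio 1:1 ⇒ n(H2) = 2.52333 mol.
Mass of H2 = 2.52333 × 2.016 = 5.08704 g.

5.0870 g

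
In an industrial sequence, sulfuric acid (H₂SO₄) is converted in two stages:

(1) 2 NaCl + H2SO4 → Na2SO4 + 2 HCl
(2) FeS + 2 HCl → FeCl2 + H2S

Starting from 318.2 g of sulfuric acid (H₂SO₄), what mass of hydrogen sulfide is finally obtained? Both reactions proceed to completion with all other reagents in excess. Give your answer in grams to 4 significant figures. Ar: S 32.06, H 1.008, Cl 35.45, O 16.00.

110.6 g

M(H2SO4) = 2(1.008) + 32.06 + 4(16.00) = 98.076 g/mol.
M(H2S) = 2(1.008) + 32.06 = 34.076 g/mol.
n(H2SO4) = 318.20 / 98.076 = 3.2444 mol.
Step 1 gives a 1:2 ratio of H2SO4 to HCl, so n(HCl) = 6.4888 mol.
In step 2 the HCl:H2S ratio is 2:1, so n(H2S) = 3.2444 mol.
Mass of H2S = 3.2444 × 34.076 = 110.56 g.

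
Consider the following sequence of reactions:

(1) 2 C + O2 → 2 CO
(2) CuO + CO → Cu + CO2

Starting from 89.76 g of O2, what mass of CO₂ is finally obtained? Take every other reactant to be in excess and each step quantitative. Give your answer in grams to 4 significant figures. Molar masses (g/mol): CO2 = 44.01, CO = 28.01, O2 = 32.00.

246.9 g

n(O2) = 89.760 / 32.00 = 2.8050 mol.
Step 1 gives a 1:2 ratio of O2 to CO, so n(CO) = 5.6100 mol.
In step 2 the CO:CO2 ratio is 1:1, so n(CO2) = 5.6100 mol.
Mass of CO2 = 5.6100 × 44.01 = 246.90 g.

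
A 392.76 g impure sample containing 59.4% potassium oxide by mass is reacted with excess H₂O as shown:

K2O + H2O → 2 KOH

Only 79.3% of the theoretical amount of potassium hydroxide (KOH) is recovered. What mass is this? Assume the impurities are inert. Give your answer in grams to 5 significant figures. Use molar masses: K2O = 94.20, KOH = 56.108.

220.39 g

Pure K2O available = 392.76 g × 0.594 = 233.299 g.
n(K2O) = 233.299 g / 94.20 g/mol = 2.47664 mol.
From the equation the K2O:KOH mole ratio is 1:2, so n(KOH) = 2.47664 × 2/1 = 4.95328 mol.
Mass of KOH = 4.95328 mol × 56.108 g/mol = 277.919 g.
Actual mass collected = 277.919 g × 0.793 = 220.389 g.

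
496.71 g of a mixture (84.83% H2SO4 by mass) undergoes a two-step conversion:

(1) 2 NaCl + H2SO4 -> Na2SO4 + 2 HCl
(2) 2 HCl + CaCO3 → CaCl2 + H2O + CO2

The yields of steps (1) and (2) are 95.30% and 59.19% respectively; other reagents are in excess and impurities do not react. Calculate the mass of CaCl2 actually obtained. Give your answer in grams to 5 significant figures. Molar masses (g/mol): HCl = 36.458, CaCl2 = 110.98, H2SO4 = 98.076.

Pure H2SO4 = 496.71 × 0.8483 = 421.359 g.
n(H2SO4) = 421.359 / 98.076 = 4.29625 mol.
Step 1 (H2SO4:HCl = 1:2): theoretical n(HCl) = 8.59250 mol; at 95.30% yield, n(HCl) = 8.18865 mol.
Step 2 (HCl:CaCl2 = 2:1): theoretical n(CaCl2) = 4.09433 mol, so theoretical mass = 4.09433 × 110.98 = 454.388 g.
At 59.19% yield, actual mass of CaCl2 = 454.388 × 0.5919 = 268.953 g.

268.95 g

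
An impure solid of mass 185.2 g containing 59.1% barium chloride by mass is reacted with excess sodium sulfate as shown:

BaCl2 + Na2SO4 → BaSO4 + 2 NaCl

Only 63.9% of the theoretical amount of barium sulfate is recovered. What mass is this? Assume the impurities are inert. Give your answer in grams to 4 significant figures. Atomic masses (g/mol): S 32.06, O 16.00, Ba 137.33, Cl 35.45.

78.39 g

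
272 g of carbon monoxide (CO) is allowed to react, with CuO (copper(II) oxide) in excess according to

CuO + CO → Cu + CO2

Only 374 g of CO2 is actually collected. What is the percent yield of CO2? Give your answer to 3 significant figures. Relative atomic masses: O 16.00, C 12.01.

87.5 %

M(CO) = 12.01 + 16.00 = 28.01 g/mol.
M(CO2) = 12.01 + 2(16.00) = 44.01 g/mol.
n(CO) = 272.0 g / 28.01 g/mol = 9.711 mol.
From the equation the CO:CO2 mole ratio is 1:1, so n(CO2) = 9.711 × 1/1 = 9.711 mol.
Mass of CO2 = 9.711 mol × 44.01 g/mol = 427.4 g.
This is the theoretical yield. Percent yield = 374 g / 427.4 g × 100% = 87.51%.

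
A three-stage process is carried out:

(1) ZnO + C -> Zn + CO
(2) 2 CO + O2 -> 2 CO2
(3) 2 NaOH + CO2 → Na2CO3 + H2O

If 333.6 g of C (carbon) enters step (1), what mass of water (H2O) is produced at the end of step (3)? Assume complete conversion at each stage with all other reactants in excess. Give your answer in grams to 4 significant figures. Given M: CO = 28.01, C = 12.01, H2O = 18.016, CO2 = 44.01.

500.4 g

n(C) = 333.6 / 12.01 = 27.777 mol.
Reaction (1): C→CO ratio 1:1 ⇒ n(CO) = 27.777 mol.
Reaction (2): CO→CO2 ratio 2:2 ⇒ n(CO2) = 27.777 mol.
Reaction (3): CO2→H2O ratio 1:1 ⇒ n(H2O) = 27.777 mol.
Mass of H2O = 27.777 × 18.016 = 500.43 g.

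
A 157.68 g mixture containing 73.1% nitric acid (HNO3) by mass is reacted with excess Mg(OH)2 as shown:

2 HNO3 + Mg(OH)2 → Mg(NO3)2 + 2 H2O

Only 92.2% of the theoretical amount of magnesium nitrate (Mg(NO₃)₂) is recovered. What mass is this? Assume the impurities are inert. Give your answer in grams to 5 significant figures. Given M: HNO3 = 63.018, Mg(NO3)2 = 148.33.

125.07 g

Pure HNO3 available = 157.68 g × 0.731 = 115.264 g.
n(HNO3) = 115.264 g / 63.018 g/mol = 1.82907 mol.
From the equation the HNO3:Mg(NO3)2 mole ratio is 2:1, so n(Mg(NO3)2) = 1.82907 × 1/2 = 0.914533 mol.
Mass of Mg(NO3)2 = 0.914533 mol × 148.33 g/mol = 135.653 g.
Actual mass collected = 135.653 g × 0.922 = 125.072 g.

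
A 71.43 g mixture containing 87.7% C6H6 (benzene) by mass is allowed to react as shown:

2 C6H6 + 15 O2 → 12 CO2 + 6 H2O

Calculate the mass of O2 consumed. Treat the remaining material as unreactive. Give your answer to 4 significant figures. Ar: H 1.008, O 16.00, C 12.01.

192.5 g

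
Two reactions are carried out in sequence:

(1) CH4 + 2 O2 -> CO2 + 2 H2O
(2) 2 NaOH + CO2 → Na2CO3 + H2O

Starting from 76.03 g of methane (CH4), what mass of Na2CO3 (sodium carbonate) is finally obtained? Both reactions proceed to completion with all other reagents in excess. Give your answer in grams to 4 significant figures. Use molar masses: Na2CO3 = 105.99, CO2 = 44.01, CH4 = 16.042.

502.3 g

n(CH4) = 76.030 / 16.042 = 4.7394 mol.
Step 1 gives a 1:1 ratio of CH4 to CO2, so n(CO2) = 4.7394 mol.
In step 2 the CO2:Na2CO3 ratio is 1:1, so n(Na2CO3) = 4.7394 mol.
Mass of Na2CO3 = 4.7394 × 105.99 = 502.33 g.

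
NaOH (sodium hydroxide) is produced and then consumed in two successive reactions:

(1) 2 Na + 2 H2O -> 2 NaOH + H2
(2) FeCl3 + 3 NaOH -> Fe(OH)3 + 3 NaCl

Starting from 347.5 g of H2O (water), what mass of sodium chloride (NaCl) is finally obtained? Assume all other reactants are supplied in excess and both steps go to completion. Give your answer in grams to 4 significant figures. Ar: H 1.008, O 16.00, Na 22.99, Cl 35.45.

M(H2O) = 2(1.008) + 16.00 = 18.016 g/mol.
M(NaCl) = 22.99 + 35.45 = 58.44 g/mol.
n(H2O) = 347.50 / 18.016 = 19.288 mol.
Step 1 gives a 2:2 ratio of H2O to NaOH, so n(NaOH) = 19.288 mol.
In step 2 the NaOH:NaCl ratio is 3:3, so n(NaCl) = 19.288 mol.
Mass of NaCl = 19.288 × 58.44 = 1127.2 g.

1127 g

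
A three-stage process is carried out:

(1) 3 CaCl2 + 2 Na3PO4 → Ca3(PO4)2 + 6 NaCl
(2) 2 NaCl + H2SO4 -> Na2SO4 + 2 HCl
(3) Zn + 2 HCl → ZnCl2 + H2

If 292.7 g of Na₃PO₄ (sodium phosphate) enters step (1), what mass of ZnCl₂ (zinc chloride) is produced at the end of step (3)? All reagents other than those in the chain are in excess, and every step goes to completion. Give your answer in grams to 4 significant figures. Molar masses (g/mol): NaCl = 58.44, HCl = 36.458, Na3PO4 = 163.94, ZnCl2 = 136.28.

n(Na3PO4) = 292.7 / 163.94 = 1.7854 mol.
Reaction (1): Na3PO4→NaCl ratio 2:6 ⇒ n(NaCl) = 5.3562 mol.
Reaction (2): NaCl→HCl ratio 2:2 ⇒ n(HCl) = 5.3562 mol.
Reaction (3): HCl→ZnCl2 ratio 2:1 ⇒ n(ZnCl2) = 2.6781 mol.
Mass of ZnCl2 = 2.6781 × 136.28 = 364.97 g.

365.0 g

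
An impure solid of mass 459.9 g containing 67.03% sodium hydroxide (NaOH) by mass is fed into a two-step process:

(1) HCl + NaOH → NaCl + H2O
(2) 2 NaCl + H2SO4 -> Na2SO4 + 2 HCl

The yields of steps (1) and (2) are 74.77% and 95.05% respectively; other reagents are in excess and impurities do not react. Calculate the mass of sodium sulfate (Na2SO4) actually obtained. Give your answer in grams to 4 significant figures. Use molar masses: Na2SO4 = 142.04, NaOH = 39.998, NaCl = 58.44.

Pure NaOH = 459.9 × 0.6703 = 308.27 g.
n(NaOH) = 308.27 / 39.998 = 7.7072 mol.
Step 1 (NaOH:NaCl = 1:1): theoretical n(NaCl) = 7.7072 mol; at 74.77% yield, n(NaCl) = 5.7626 mol.
Step 2 (NaCl:Na2SO4 = 2:1): theoretical n(Na2SO4) = 2.8813 mol, so theoretical mass = 2.8813 × 142.04 = 409.26 g.
At 95.05% yield, actual mass of Na2SO4 = 409.26 × 0.9505 = 389.00 g.

389.0 g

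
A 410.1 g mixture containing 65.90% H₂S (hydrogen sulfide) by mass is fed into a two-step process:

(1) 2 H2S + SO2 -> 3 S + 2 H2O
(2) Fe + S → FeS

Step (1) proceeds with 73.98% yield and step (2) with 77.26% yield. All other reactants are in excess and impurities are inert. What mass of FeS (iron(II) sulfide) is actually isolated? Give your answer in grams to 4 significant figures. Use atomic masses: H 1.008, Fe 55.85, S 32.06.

Pure H2S = 410.1 × 0.6590 = 270.26 g.
M(H2S) = 2(1.008) + 32.06 = 34.076 g/mol.
M(FeS) = 55.85 + 32.06 = 87.91 g/mol.
n(H2S) = 270.26 / 34.076 = 7.9310 mol.
Step 1 (H2S:S = 2:3): theoretical n(S) = 11.896 mol; at 73.98% yield, n(S) = 8.8010 mol.
Step 2 (S:FeS = 1:1): theoretical n(FeS) = 8.8010 mol, so theoretical mass = 8.8010 × 87.91 = 773.70 g.
At 77.26% yield, actual mass of FeS = 773.70 × 0.7726 = 597.76 g.

597.8 g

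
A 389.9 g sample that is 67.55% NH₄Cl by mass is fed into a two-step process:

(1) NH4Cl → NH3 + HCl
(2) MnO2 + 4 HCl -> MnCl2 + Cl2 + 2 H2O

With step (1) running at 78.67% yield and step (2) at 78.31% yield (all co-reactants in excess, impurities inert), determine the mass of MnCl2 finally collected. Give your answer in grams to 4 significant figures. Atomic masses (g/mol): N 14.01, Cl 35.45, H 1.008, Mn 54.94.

Pure NH4Cl = 389.9 × 0.6755 = 263.38 g.
M(NH4Cl) = 14.01 + 4(1.008) + 35.45 = 53.492 g/mol.
M(MnCl2) = 54.94 + 2(35.45) = 125.84 g/mol.
n(NH4Cl) = 263.38 / 53.492 = 4.9237 mol.
Step 1 (NH4Cl:HCl = 1:1): theoretical n(HCl) = 4.9237 mol; at 78.67% yield, n(HCl) = 3.8735 mol.
Step 2 (HCl:MnCl2 = 4:1): theoretical n(MnCl2) = 0.96836 mol, so theoretical mass = 0.96836 × 125.84 = 121.86 g.
At 78.31% yield, actual mass of MnCl2 = 121.86 × 0.7831 = 95.428 g.

95.43 g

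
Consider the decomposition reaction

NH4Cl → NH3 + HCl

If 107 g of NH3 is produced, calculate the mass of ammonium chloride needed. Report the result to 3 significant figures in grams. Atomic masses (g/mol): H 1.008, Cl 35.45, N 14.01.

M(NH3) = 14.01 + 3(1.008) = 17.034 g/mol.
M(NH4Cl) = 14.01 + 4(1.008) + 35.45 = 53.492 g/mol.
n(NH3) = 107.0 g / 17.034 g/mol = 6.282 mol.
From the equation the NH3:NH4Cl mole ratio is 1:1, so n(NH4Cl) = 6.282 × 1/1 = 6.282 mol.
Mass of NH4Cl = 6.282 mol × 53.492 g/mol = 336.0 g.

336 g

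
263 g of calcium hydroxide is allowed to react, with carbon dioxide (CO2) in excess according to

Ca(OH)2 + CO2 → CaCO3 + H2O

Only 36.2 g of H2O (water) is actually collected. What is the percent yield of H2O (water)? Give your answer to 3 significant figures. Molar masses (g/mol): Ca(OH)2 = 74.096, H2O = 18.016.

56.6 %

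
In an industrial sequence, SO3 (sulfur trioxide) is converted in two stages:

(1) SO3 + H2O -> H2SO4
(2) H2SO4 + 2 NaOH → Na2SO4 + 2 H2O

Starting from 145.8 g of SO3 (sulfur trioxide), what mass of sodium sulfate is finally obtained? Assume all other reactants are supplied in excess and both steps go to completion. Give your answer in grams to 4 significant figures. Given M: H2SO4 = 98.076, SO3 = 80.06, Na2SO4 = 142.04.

258.7 g

n(SO3) = 145.80 / 80.06 = 1.8211 mol.
Step 1 gives a 1:1 ratio of SO3 to H2SO4, so n(H2SO4) = 1.8211 mol.
In step 2 the H2SO4:Na2SO4 ratio is 1:1, so n(Na2SO4) = 1.8211 mol.
Mass of Na2SO4 = 1.8211 × 142.04 = 258.67 g.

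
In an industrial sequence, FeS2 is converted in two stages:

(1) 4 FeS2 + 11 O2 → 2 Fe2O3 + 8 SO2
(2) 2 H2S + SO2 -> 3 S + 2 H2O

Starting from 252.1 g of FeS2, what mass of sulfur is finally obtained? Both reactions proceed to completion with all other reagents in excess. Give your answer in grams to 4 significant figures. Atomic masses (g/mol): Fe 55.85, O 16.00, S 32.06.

404.2 g

M(FeS2) = 55.85 + 2(32.06) = 119.97 g/mol.
M(S) = 32.06 g/mol.
n(FeS2) = 252.10 / 119.97 = 2.1014 mol.
Step 1 gives a 4:8 ratio of FeS2 to SO2, so n(SO2) = 4.2027 mol.
In step 2 the SO2:S ratio is 1:3, so n(S) = 12.608 mol.
Mass of S = 12.608 × 32.06 = 404.22 g.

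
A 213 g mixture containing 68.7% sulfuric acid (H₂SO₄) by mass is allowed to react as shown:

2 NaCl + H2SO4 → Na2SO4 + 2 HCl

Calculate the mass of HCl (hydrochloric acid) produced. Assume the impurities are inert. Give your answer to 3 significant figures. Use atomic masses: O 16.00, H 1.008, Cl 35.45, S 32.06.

109 g

Mass of pure H2SO4 = 213 g × 0.687 = 146.3 g.
M(H2SO4) = 2(1.008) + 32.06 + 4(16.00) = 98.076 g/mol.
M(HCl) = 1.008 + 35.45 = 36.458 g/mol.
n(H2SO4) = 146.3 g / 98.076 g/mol = 1.492 mol.
From the equation the H2SO4:HCl mole ratio is 1:2, so n(HCl) = 1.492 × 2/1 = 2.984 mol.
Mass of HCl = 2.984 mol × 36.458 g/mol = 108.8 g.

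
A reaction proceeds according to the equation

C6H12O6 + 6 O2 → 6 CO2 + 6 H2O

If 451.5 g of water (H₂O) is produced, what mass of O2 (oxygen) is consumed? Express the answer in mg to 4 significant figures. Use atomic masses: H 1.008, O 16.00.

802000 mg

M(H2O) = 2(1.008) + 16.00 = 18.016 g/mol.
M(O2) = 2(16.00) = 32.00 g/mol.
n(H2O) = 451.50 g / 18.016 g/mol = 25.061 mol.
From the equation the H2O:O2 mole ratio is 6:6, so n(O2) = 25.061 × 6/6 = 25.061 mol.
Mass of O2 = 25.061 mol × 32.00 g/mol = 801.95 g.
Converting to mg: 801.95 g = 802000 mg.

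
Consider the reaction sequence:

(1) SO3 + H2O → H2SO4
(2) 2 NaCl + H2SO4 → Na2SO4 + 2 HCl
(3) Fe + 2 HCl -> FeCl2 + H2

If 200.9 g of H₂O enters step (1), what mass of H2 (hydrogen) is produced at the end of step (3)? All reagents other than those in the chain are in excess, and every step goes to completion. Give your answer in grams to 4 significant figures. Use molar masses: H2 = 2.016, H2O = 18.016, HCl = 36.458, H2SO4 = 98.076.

22.48 g

n(H2O) = 200.9 / 18.016 = 11.151 mol.
Reaction (1): H2O→H2SO4 ratio 1:1 ⇒ n(H2SO4) = 11.151 mol.
Reaction (2): H2SO4→HCl ratio 1:2 ⇒ n(HCl) = 22.302 mol.
Reaction (3): HCl→H2 ratio 2:1 ⇒ n(H2) = 11.151 mol.
Mass of H2 = 11.151 × 2.016 = 22.481 g.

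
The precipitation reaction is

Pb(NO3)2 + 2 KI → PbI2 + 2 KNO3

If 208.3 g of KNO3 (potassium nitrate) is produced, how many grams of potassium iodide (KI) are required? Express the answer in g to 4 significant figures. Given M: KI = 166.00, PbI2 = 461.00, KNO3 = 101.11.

n(KNO3) = 208.30 g / 101.11 g/mol = 2.0601 mol.
From the equation the KNO3:KI mole ratio is 2:2, so n(KI) = 2.0601 × 2/2 = 2.0601 mol.
Mass of KI = 2.0601 mol × 166.00 g/mol = 341.98 g.

342.0 g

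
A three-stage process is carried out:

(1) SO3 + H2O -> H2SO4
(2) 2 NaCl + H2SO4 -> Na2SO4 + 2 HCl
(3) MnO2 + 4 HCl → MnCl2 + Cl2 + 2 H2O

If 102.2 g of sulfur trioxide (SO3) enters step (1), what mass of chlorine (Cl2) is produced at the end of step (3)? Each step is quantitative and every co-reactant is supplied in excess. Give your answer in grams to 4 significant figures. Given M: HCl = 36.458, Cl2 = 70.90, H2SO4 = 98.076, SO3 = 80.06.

n(SO3) = 102.2 / 80.06 = 1.2765 mol.
Reaction (1): SO3→H2SO4 ratio 1:1 ⇒ n(H2SO4) = 1.2765 mol.
Reaction (2): H2SO4→HCl ratio 1:2 ⇒ n(HCl) = 2.5531 mol.
Reaction (3): HCl→Cl2 ratio 4:1 ⇒ n(Cl2) = 0.63827 mol.
Mass of Cl2 = 0.63827 × 70.90 = 45.253 g.

45.25 g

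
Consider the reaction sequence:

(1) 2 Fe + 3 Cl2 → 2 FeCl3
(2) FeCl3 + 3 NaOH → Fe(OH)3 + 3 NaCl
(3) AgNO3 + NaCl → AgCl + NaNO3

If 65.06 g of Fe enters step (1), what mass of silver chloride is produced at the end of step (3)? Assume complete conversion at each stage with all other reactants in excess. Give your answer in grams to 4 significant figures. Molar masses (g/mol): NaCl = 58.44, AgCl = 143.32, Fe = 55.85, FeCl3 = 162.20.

500.9 g

n(Fe) = 65.06 / 55.85 = 1.1649 mol.
Reaction (1): Fe→FeCl3 ratio 2:2 ⇒ n(FeCl3) = 1.1649 mol.
Reaction (2): FeCl3→NaCl ratio 1:3 ⇒ n(NaCl) = 3.4947 mol.
Reaction (3): NaCl→AgCl ratio 1:1 ⇒ n(AgCl) = 3.4947 mol.
Mass of AgCl = 3.4947 × 143.32 = 500.86 g.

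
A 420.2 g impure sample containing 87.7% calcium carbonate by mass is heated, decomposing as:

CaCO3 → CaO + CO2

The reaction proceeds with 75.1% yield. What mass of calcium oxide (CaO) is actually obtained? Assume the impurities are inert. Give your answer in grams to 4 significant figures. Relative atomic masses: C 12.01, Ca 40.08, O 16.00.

Pure CaCO3 available = 420.2 g × 0.877 = 368.52 g.
M(CaCO3) = 40.08 + 12.01 + 3(16.00) = 100.09 g/mol.
M(CaO) = 40.08 + 16.00 = 56.08 g/mol.
n(CaCO3) = 368.52 g / 100.09 g/mol = 3.6818 mol.
From the equation the CaCO3:CaO mole ratio is 1:1, so n(CaO) = 3.6818 × 1/1 = 3.6818 mol.
Mass of CaO = 3.6818 mol × 56.08 g/mol = 206.48 g.
Actual mass collected = 206.48 g × 0.751 = 155.06 g.

155.1 g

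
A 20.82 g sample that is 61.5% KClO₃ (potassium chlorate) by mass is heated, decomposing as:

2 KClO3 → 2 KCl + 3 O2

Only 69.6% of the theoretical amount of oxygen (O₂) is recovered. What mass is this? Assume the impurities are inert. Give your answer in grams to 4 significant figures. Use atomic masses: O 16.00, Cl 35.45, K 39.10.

3.491 g

Pure KClO3 available = 20.82 g × 0.615 = 12.804 g.
M(KClO3) = 39.10 + 35.45 + 3(16.00) = 122.55 g/mol.
M(O2) = 2(16.00) = 32.00 g/mol.
n(KClO3) = 12.804 g / 122.55 g/mol = 0.10448 mol.
From the equation the KClO3:O2 mole ratio is 2:3, so n(O2) = 0.10448 × 3/2 = 0.15672 mol.
Mass of O2 = 0.15672 mol × 32.00 g/mol = 5.0151 g.
Actual mass collected = 5.0151 g × 0.696 = 3.4905 g.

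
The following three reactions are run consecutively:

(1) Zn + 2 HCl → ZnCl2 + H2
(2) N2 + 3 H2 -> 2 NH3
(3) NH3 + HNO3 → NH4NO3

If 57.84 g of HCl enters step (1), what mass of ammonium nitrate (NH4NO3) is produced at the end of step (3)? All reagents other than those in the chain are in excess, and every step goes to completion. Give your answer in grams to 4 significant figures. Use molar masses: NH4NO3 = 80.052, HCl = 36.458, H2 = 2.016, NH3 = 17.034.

n(HCl) = 57.84 / 36.458 = 1.5865 mol.
Reaction (1): HCl→H2 ratio 2:1 ⇒ n(H2) = 0.79324 mol.
Reaction (2): H2→NH3 ratio 3:2 ⇒ n(NH3) = 0.52883 mol.
Reaction (3): NH3→NH4NO3 ratio 1:1 ⇒ n(NH4NO3) = 0.52883 mol.
Mass of NH4NO3 = 0.52883 × 80.052 = 42.334 g.

42.33 g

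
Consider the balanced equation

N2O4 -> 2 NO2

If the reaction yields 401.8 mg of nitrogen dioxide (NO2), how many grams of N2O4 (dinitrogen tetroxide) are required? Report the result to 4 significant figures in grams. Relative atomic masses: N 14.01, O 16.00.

M(NO2) = 14.01 + 2(16.00) = 46.01 g/mol.
M(N2O4) = 2(14.01) + 4(16.00) = 92.02 g/mol.
Convert: 401.8 mg = 0.40180 g.
n(NO2) = 0.40180 g / 46.01 g/mol = 0.0087329 mol.
From the equation the NO2:N2O4 mole ratio is 2:1, so n(N2O4) = 0.0087329 × 1/2 = 0.0043664 mol.
Mass of N2O4 = 0.0043664 mol × 92.02 g/mol = 0.40180 g.

0.4018 g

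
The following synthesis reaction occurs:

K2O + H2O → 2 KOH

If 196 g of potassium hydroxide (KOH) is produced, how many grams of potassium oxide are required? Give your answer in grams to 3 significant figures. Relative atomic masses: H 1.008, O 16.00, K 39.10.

M(KOH) = 39.10 + 16.00 + 1.008 = 56.108 g/mol.
M(K2O) = 2(39.10) + 16.00 = 94.20 g/mol.
n(KOH) = 196.0 g / 56.108 g/mol = 3.493 mol.
From the equation the KOH:K2O mole ratio is 2:1, so n(K2O) = 3.493 × 1/2 = 1.747 mol.
Mass of K2O = 1.747 mol × 94.20 g/mol = 164.5 g.

165 g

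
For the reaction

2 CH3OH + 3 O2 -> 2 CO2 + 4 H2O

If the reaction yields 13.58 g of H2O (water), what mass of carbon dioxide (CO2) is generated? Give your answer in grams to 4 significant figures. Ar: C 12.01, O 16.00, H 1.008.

16.59 g

M(H2O) = 2(1.008) + 16.00 = 18.016 g/mol.
M(CO2) = 12.01 + 2(16.00) = 44.01 g/mol.
n(H2O) = 13.580 g / 18.016 g/mol = 0.75377 mol.
From the equation the H2O:CO2 mole ratio is 4:2, so n(CO2) = 0.75377 × 2/4 = 0.37689 mol.
Mass of CO2 = 0.37689 mol × 44.01 g/mol = 16.587 g.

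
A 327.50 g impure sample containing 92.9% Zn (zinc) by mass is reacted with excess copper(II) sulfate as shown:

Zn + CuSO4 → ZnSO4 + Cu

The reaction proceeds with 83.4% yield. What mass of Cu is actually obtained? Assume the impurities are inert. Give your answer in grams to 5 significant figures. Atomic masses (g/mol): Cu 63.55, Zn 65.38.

Pure Zn available = 327.50 g × 0.929 = 304.248 g.
M(Zn) = 65.38 g/mol.
M(Cu) = 63.55 g/mol.
n(Zn) = 304.248 g / 65.38 g/mol = 4.65353 mol.
From the equation the Zn:Cu mole ratio is 1:1, so n(Cu) = 4.65353 × 1/1 = 4.65353 mol.
Mass of Cu = 4.65353 mol × 63.55 g/mol = 295.732 g.
Actual mass collected = 295.732 g × 0.834 = 246.640 g.

246.64 g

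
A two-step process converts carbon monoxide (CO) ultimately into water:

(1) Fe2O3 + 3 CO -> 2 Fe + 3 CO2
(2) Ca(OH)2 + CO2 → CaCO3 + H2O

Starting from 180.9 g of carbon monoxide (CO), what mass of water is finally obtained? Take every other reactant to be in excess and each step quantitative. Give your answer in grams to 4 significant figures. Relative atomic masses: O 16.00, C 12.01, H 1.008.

M(CO) = 12.01 + 16.00 = 28.01 g/mol.
M(H2O) = 2(1.008) + 16.00 = 18.016 g/mol.
n(CO) = 180.90 / 28.01 = 6.4584 mol.
Step 1 gives a 3:3 ratio of CO to CO2, so n(CO2) = 6.4584 mol.
In step 2 the CO2:H2O ratio is 1:1, so n(H2O) = 6.4584 mol.
Mass of H2O = 6.4584 × 18.016 = 116.35 g.

116.4 g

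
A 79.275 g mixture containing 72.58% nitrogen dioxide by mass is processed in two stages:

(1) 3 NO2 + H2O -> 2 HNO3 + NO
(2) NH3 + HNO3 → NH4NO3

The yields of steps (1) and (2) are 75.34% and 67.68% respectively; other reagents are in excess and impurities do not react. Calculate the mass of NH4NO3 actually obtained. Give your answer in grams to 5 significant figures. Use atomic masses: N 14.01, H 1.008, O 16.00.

34.030 g

Pure NO2 = 79.275 × 0.7258 = 57.5378 g.
M(NO2) = 14.01 + 2(16.00) = 46.01 g/mol.
M(NH4NO3) = 2(14.01) + 4(1.008) + 3(16.00) = 80.052 g/mol.
n(NO2) = 57.5378 / 46.01 = 1.25055 mol.
Step 1 (NO2:HNO3 = 3:2): theoretical n(HNO3) = 0.833700 mol; at 75.34% yield, n(HNO3) = 0.628109 mol.
Step 2 (HNO3:NH4NO3 = 1:1): theoretical n(NH4NO3) = 0.628109 mol, so theoretical mass = 0.628109 × 80.052 = 50.2814 g.
At 67.68% yield, actual mass of NH4NO3 = 50.2814 × 0.6768 = 34.0305 g.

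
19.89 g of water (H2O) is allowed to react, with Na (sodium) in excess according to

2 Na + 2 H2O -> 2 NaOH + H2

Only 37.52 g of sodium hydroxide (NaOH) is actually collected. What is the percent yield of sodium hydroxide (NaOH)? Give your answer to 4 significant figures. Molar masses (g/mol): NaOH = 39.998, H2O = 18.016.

84.97 %

n(H2O) = 19.890 g / 18.016 g/mol = 1.1040 mol.
From the equation the H2O:NaOH mole ratio is 2:2, so n(NaOH) = 1.1040 × 2/2 = 1.1040 mol.
Mass of NaOH = 1.1040 mol × 39.998 g/mol = 44.159 g.
This is the theoretical yield. Percent yield = 37.52 g / 44.159 g × 100% = 84.967%.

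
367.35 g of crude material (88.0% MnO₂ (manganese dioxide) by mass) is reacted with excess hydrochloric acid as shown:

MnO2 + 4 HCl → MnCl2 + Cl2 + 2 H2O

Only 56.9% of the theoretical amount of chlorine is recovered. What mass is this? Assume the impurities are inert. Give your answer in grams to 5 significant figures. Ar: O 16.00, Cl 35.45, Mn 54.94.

Pure MnO2 available = 367.35 g × 0.880 = 323.268 g.
M(MnO2) = 54.94 + 2(16.00) = 86.94 g/mol.
M(Cl2) = 2(35.45) = 70.90 g/mol.
n(MnO2) = 323.268 g / 86.94 g/mol = 3.71829 mol.
From the equation the MnO2:Cl2 mole ratio is 1:1, so n(Cl2) = 3.71829 × 1/1 = 3.71829 mol.
Mass of Cl2 = 3.71829 mol × 70.90 g/mol = 263.627 g.
Actual mass collected = 263.627 g × 0.569 = 150.004 g.

150.00 g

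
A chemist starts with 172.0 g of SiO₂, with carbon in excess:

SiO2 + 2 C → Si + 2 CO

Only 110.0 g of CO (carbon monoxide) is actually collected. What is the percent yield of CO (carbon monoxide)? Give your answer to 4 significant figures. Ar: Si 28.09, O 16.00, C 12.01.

68.60 %

M(SiO2) = 28.09 + 2(16.00) = 60.09 g/mol.
M(CO) = 12.01 + 16.00 = 28.01 g/mol.
n(SiO2) = 172.00 g / 60.09 g/mol = 2.8624 mol.
From the equation the SiO2:CO mole ratio is 1:2, so n(CO) = 2.8624 × 2/1 = 5.7247 mol.
Mass of CO = 5.7247 mol × 28.01 g/mol = 160.35 g.
This is the theoretical yield. Percent yield = 110.0 g / 160.35 g × 100% = 68.600%.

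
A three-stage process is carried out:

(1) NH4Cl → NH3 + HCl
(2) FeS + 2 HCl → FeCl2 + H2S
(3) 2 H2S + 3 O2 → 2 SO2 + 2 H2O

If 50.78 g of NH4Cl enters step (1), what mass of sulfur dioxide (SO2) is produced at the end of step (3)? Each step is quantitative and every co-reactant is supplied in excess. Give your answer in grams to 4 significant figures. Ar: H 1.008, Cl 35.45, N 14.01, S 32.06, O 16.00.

M(NH4Cl) = 14.01 + 4(1.008) + 35.45 = 53.492 g/mol.
M(SO2) = 32.06 + 2(16.00) = 64.06 g/mol.
n(NH4Cl) = 50.78 / 53.492 = 0.94930 mol.
Reaction (1): NH4Cl→HCl ratio 1:1 ⇒ n(HCl) = 0.94930 mol.
Reaction (2): HCl→H2S ratio 2:1 ⇒ n(H2S) = 0.47465 mol.
Reaction (3): H2S→SO2 ratio 2:2 ⇒ n(SO2) = 0.47465 mol.
Mass of SO2 = 0.47465 × 64.06 = 30.406 g.

30.41 g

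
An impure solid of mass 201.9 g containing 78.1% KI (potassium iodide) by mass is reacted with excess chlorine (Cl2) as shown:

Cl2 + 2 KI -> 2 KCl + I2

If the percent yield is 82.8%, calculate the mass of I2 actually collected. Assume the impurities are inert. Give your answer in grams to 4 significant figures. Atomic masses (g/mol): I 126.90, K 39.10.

99.81 g

Pure KI available = 201.9 g × 0.781 = 157.68 g.
M(KI) = 39.10 + 126.90 = 166.00 g/mol.
M(I2) = 2(126.90) = 253.80 g/mol.
n(KI) = 157.68 g / 166.00 g/mol = 0.94990 mol.
From the equation the KI:I2 mole ratio is 2:1, so n(I2) = 0.94990 × 1/2 = 0.47495 mol.
Mass of I2 = 0.47495 mol × 253.80 g/mol = 120.54 g.
Actual mass collected = 120.54 g × 0.828 = 99.809 g.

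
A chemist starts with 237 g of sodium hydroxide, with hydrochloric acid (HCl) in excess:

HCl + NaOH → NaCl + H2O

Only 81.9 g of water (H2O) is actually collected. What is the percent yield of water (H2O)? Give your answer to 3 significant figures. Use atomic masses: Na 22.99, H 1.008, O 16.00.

76.7 %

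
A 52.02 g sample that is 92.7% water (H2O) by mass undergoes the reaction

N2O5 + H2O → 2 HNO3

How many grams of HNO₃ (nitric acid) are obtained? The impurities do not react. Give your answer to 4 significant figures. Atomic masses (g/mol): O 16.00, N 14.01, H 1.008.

337.4 g

Mass of pure H2O = 52.02 g × 0.927 = 48.223 g.
M(H2O) = 2(1.008) + 16.00 = 18.016 g/mol.
M(HNO3) = 1.008 + 14.01 + 3(16.00) = 63.018 g/mol.
n(H2O) = 48.223 g / 18.016 g/mol = 2.6767 mol.
From the equation the H2O:HNO3 mole ratio is 1:2, so n(HNO3) = 2.6767 × 2/1 = 5.3533 mol.
Mass of HNO3 = 5.3533 mol × 63.018 g/mol = 337.35 g.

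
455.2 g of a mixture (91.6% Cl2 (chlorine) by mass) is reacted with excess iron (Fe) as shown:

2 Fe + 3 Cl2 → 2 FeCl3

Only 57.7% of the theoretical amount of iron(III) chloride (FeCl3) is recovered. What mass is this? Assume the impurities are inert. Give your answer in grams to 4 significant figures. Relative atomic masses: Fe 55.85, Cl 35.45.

Pure Cl2 available = 455.2 g × 0.916 = 416.96 g.
M(Cl2) = 2(35.45) = 70.90 g/mol.
M(FeCl3) = 55.85 + 3(35.45) = 162.20 g/mol.
n(Cl2) = 416.96 g / 70.90 g/mol = 5.8810 mol.
From the equation the Cl2:FeCl3 mole ratio is 3:2, so n(FeCl3) = 5.8810 × 2/3 = 3.9207 mol.
Mass of FeCl3 = 3.9207 mol × 162.20 g/mol = 635.93 g.
Actual mass collected = 635.93 g × 0.577 = 366.93 g.

366.9 g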